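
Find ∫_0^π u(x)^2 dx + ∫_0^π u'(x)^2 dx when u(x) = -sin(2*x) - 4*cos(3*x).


||u||_{H^1(0,π)}^2 = -64 + 165*π/2

u'(x) = 12*sin(3*x) - 2*cos(2*x).
Expand u² and (u')² and integrate term by term on (0, π), using: for integers n ≥ 1, ∫_0^π sin²(nx) dx = ∫_0^π cos²(nx) dx = π/2; for n ≠ n', ∫_0^π sin(nx)sin(n'x) dx = ∫_0^π cos(nx)cos(n'x) dx = 0; and by product-to-sum, ∫_0^π sin(nx)cos(n'x) dx = ½∫_0^π [sin((n+n')x) + sin((n−n')x)] dx, which is 0 when n+n' is even and 2n/(n²−n'²) when n+n' is odd (it need not vanish on (0, π)).
  u² squared terms: (-1)²·∫sin(2x)² dx = 1·π/2 = π/2;  (-4)²·∫cos(3x)² dx = 16·π/2 = 8*π.
  u² cross terms: 2·(-1)·(-4)·∫sin(2x)·cos(3x) dx = 8·(-4/5) = -32/5.
  So ∫_0^π u² dx = π/2 + 8*π − 32/5 = -32/5 + 17*π/2.
  (u')² squared terms: (-2)²·∫cos(2x)² dx = 4·π/2 = 2*π;  (12)²·∫sin(3x)² dx = 144·π/2 = 72*π.
  (u')² cross terms: 2·(-2)·(12)·∫cos(2x)·sin(3x) dx = -48·(6/5) = -288/5.
  So ∫_0^π (u')² dx = 2*π + 72*π − 288/5 = -288/5 + 74*π.
||u||_{H^1}^2 = (-32/5 + 17*π/2) + (-288/5 + 74*π) = -64 + 165*π/2.


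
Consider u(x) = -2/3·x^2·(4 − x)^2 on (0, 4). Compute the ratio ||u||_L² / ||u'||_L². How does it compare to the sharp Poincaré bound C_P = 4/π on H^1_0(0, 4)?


||u||_L² / ||u'||_L² = 2*sqrt(3)/3 < C_P = 4/π.

u(x) = -2/3·x^2·(4 − x)^2, so u'(x) = 8*x*(-x^2 + 6*x - 8)/3.
u(x) = -2/3·x^2·(4 − x)^2 vanishes at x = 0 and x = 4, so u ∈ H^1_0(0, 4). Differentiate via the product rule and integrate the resulting polynomials term by term.
  ∫_0^4 u² dx = ∫_0^4 (4*x^8/9 - 64*x^7/9 + 128*x^6/3 - 1024*x^5/9 + 1024*x^4/9) dx. Term by term:
    ∫_0^4 4*x^8/9 dx = 1048576/81;  ∫_0^4 -64*x^7/9 dx = -524288/9;  ∫_0^4 128*x^6/3 dx = 2097152/21;
    ∫_0^4 -1024*x^5/9 dx = -2097152/27;  ∫_0^4 1024*x^4/9 dx = 1048576/45.
  Sum: 1048576/81 − 524288/9 + 2097152/21 − 2097152/27 + 1048576/45 = 524288/2835.
  ∫_0^4 (u')² dx = ∫_0^4 (64*x^6/9 - 256*x^5/3 + 3328*x^4/9 - 2048*x^3/3 + 4096*x^2/9) dx. Term by term:
    ∫_0^4 64*x^6/9 dx = 1048576/63;  ∫_0^4 -256*x^5/3 dx = -524288/9;  ∫_0^4 3328*x^4/9 dx = 3407872/45;
    ∫_0^4 -2048*x^3/3 dx = -131072/3;  ∫_0^4 4096*x^2/9 dx = 262144/27.
  Sum: 1048576/63 − 524288/9 + 3407872/45 − 131072/3 + 262144/27 = 131072/945.
∫_0^4 u² dx = 524288/2835, so ||u||_L² = 512*sqrt(70)/315.
∫_0^4 (u')² dx = 131072/945, so ||u'||_L² = 256*sqrt(210)/315.
Ratio ||u||_L² / ||u'||_L² = 2*sqrt(3)/3.
Sharp Poincaré constant on H^1_0(0, 4) is C_P = L/π = 4/π, achieved by sin(π/4·x).
A polynomial bump cannot attain the sharp Poincaré constant (only the first sine eigenfunction does), so the ratio is strictly less than C_P, consistent with ||u||_L² ≤ C_P ||u'||_L².


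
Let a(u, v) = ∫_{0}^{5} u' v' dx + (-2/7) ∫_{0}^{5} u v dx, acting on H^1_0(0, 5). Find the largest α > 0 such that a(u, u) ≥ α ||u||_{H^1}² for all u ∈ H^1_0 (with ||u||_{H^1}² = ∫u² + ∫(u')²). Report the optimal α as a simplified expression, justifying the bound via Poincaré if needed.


α = (-50/7 + π^2)/(π^2 + 25)

Coercivity of a(·,·) on H^1_0(0, 5) means a(u, u) ≥ α ||u||_{H^1}² for every u ∈ H^1_0.
The interval has length L = 5, and Poincaré/coercivity depend only on L. Here a(u, u) = ∫(u')² + (-2/7)·∫u².
Here c = -2/7 < 0 with |c| < (π/L)² = π^2/25, so coercivity still holds. The condition a(u,u) ≥ α||u||_{H^1}² reads (1−α)∫(u')² ≥ (α−c)∫u². Any admissible α is ≤ 1 (rapidly oscillating u have ∫u²/∫(u')² → 0), and α = 1 would force 0 ≥ (1−c)∫u², impossible since c < 1; so 1−α > 0. By the sharp Poincaré inequality on H^1_0 of an interval of length L, ∫(u')² ≥ (π/L)²∫u² with equality for the first sine mode sin(π(x−x₀)/L) (x₀ the left endpoint), so the inequality holds for all u iff (1−α)(π/L)² ≥ α − c, i.e. α ≤ ((π/L)² + c)/((π/L)² + 1) = (1 + c(L/π)²)/(1 + (L/π)²). (Direct route, valid since c ≤ 0: Poincaré gives c∫u² ≥ c(L/π)²∫(u')², so a(u,u) ≥ (1 + c(L/π)²)∫(u')², while ||u||_{H^1}² ≤ (1 + (L/π)²)∫(u')²; dividing yields the same α.) With (π/L)² = π^2/25 and c = -2/7, the largest admissible constant is α = ((π/L)² + c)/((π/L)² + 1).
Simplifying, α = (-50/7 + π^2)/(π^2 + 25).


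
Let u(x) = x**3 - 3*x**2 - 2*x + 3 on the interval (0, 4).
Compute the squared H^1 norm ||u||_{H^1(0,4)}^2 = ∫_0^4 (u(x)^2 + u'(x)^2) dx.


||u||_{H^1}^2 = 33716/105

The H^1 norm (squared) on an interval (0, L) is
  ||u||_{H^1}^2 = ∫_0^L u(x)^2 dx + ∫_0^L u'(x)^2 dx.
Compute u'(x) = 3*x**2 - 6*x - 2.
Then u(x)^2 = x**6 - 6*x**5 + 5*x**4 + 18*x**3 - 14*x**2 - 12*x + 9 and u'(x)^2 = 9*x**4 - 36*x**3 + 24*x**2 + 24*x + 4.
Integrate each monomial from 0 to 4 using ∫_0^4 c·x^n dx = c·4^(n+1)/(n+1):
  ∫_0^4 u(x)^2 dx = ∫_0^4 (x^6 - 6*x^5 + 5*x^4 + 18*x^3 - 14*x^2 - 12*x + 9) dx. Term by term:
    ∫_0^4 x^6 dx = 16384/7;  ∫_0^4 -6*x^5 dx = -4096;  ∫_0^4 5*x^4 dx = 1024;
    ∫_0^4 18*x^3 dx = 1152;  ∫_0^4 -14*x^2 dx = -896/3;  ∫_0^4 -12*x dx = -96;
    ∫_0^4 9 dx = 36.
  Sum: 16384/7 − 4096 + 1024 + 1152 − 896/3 − 96 + 36 = 1300/21.
  ∫_0^4 u'(x)^2 dx = ∫_0^4 (9*x^4 - 36*x^3 + 24*x^2 + 24*x + 4) dx. Term by term:
    ∫_0^4 9*x^4 dx = 9216/5;  ∫_0^4 -36*x^3 dx = -2304;  ∫_0^4 24*x^2 dx = 512;
    ∫_0^4 24*x dx = 192;  ∫_0^4 4 dx = 16.
  Sum: 9216/5 − 2304 + 512 + 192 + 16 = 1296/5.
Adding: ||u||_{H^1}^2 = 1300/21 + 1296/5 = 33716/105.


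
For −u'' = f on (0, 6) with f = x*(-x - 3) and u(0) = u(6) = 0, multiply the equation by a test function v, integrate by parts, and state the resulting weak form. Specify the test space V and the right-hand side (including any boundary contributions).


V = H^1_0(0, 6) (so v(0) = v(6) = 0); weak form: ∫_0^6 u'v' dx = ∫_0^6 (x*(-x - 3)) v dx for all v ∈ V.

Multiply both sides by a test function v and integrate from 0 to 6:
  ∫_0^6 −u''(x) v(x) dx = ∫_0^6 f(x) v(x) dx.
Integrate the LHS by parts once:
  ∫_0^6 −u'' v dx = −[u'(x) v(x)]_0^6 + ∫_0^6 u'(x) v'(x) dx.
Thus ∫_0^6 u'(x) v'(x) dx = ∫_0^6 f(x) v(x) dx + [u'(x) v(x)]_0^6.
Choose V so that boundary terms are either known or forced to vanish.
u is Dirichlet: u(0) = u(6) = 0. Let V = H^1_0(0, 6); then v(0) = v(6) = 0, and [u' v]_0^6 = 0.
Weak formulation: find u (satisfying any essential BC) such that ∫_0^6 u'(x) v'(x) dx = ∫_0^6 f v dx for all v ∈ V.
Substituting f(x) = x*(-x - 3), the right-hand side is ∫_0^6 (x*(-x - 3)) v dx.


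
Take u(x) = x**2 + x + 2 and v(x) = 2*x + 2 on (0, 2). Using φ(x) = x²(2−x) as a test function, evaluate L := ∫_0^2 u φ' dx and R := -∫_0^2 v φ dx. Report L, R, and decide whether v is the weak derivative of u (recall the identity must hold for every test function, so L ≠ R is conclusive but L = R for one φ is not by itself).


LHS = -68/15, RHS = -88/15. No, v is not the weak derivative of u.

u(x) = x**2 + x + 2, classical derivative u'(x) = 2*x + 1.
φ(x) = x²(2−x), so φ'(x) = x*(4 - 3*x).
Note φ(0) = φ(2) = 0, so the boundary term u·φ vanishes.
LHS = ∫_0^2 u(x) φ'(x) dx = ∫_0^2 (-3*x^4 + x^3 - 2*x^2 + 8*x) dx. Term by term:
  ∫_0^2 -3*x^4 dx = -96/5;  ∫_0^2 x^3 dx = 4;  ∫_0^2 -2*x^2 dx = -16/3;
  ∫_0^2 8*x dx = 16.
Sum: -96/5 + 4 − 16/3 + 16 = -68/15.
So LHS = -68/15.
∫_0^2 v(x) φ(x) dx = ∫_0^2 (-2*x^4 + 2*x^3 + 4*x^2) dx. Term by term:
  ∫_0^2 -2*x^4 dx = -64/5;  ∫_0^2 2*x^3 dx = 8;  ∫_0^2 4*x^2 dx = 32/3.
Sum: -64/5 + 8 + 32/3 = 88/15.
So RHS = -∫_0^2 v(x) φ(x) dx = -88/15.
LHS − RHS = 4/3 ≠ 0, so the identity fails.
(For a valid weak derivative the identity must hold for EVERY test function, in particular this one. The failure shows v is NOT the weak derivative of u.)
Correct weak derivative would be u'(x) = 2*x + 1.


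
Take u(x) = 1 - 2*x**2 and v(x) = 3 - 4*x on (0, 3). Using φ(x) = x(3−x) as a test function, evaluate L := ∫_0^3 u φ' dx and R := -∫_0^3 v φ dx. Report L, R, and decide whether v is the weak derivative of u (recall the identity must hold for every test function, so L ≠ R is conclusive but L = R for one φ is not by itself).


LHS = 27, RHS = 27/2. No, v is not the weak derivative of u.

u(x) = 1 - 2*x**2, classical derivative u'(x) = -4*x.
φ(x) = x(3−x), so φ'(x) = 3 - 2*x.
Note φ(0) = φ(3) = 0, so the boundary term u·φ vanishes.
LHS = ∫_0^3 u(x) φ'(x) dx = ∫_0^3 (4*x^3 - 6*x^2 - 2*x + 3) dx. Term by term:
  ∫_0^3 4*x^3 dx = 81;  ∫_0^3 -6*x^2 dx = -54;  ∫_0^3 -2*x dx = -9;
  ∫_0^3 3 dx = 9.
Sum: 81 − 54 − 9 + 9 = 27.
So LHS = 27.
∫_0^3 v(x) φ(x) dx = ∫_0^3 (4*x^3 - 15*x^2 + 9*x) dx. Term by term:
  ∫_0^3 4*x^3 dx = 81;  ∫_0^3 -15*x^2 dx = -135;  ∫_0^3 9*x dx = 81/2.
Sum: 81 − 135 + 81/2 = -27/2.
So RHS = -∫_0^3 v(x) φ(x) dx = 27/2.
LHS − RHS = 27/2 ≠ 0, so the identity fails.
(For a valid weak derivative the identity must hold for EVERY test function, in particular this one. The failure shows v is NOT the weak derivative of u.)
Correct weak derivative would be u'(x) = -4*x.


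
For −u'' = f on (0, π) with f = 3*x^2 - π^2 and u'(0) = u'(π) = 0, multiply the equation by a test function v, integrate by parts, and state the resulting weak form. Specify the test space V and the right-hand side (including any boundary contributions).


V = H^1(0, π) (no boundary constraint on v; u is determined up to an additive constant); weak form: ∫_0^π u'v' dx = ∫_0^π (3*x^2 - π^2) v dx for all v ∈ V.

Multiply both sides by a test function v and integrate from 0 to π:
  ∫_0^π −u''(x) v(x) dx = ∫_0^π f(x) v(x) dx.
Integrate the LHS by parts once:
  ∫_0^π −u'' v dx = −[u'(x) v(x)]_0^π + ∫_0^π u'(x) v'(x) dx.
Thus ∫_0^π u'(x) v'(x) dx = ∫_0^π f(x) v(x) dx + [u'(x) v(x)]_0^π.
Choose V so that boundary terms are either known or forced to vanish.
u has homogeneous Neumann: u'(0) = u'(π) = 0. So [u' v]_0^π = 0·v(π) − 0·v(0) = 0 for any v; take V = H^1(0, π).
Weak formulation: find u (satisfying any essential BC) such that ∫_0^π u'(x) v'(x) dx = ∫_0^π f v dx for all v ∈ V (homogeneous Neumann, so boundary terms vanish).
Substituting f(x) = 3*x^2 - π^2, the right-hand side is ∫_0^π (3*x^2 - π^2) v dx.
Compatibility check (pure Neumann): taking v ≡ 1 ∈ V gives 0 = ∫_0^π f dx + (0) − (0), i.e. ∫_0^π f dx must equal u'(0) − u'(π) = 0. Indeed ∫_0^π (3*x^2 - π^2) dx = 0, so the data are compatible. The solution is then unique only up to an additive constant (fix it e.g. by requiring ∫_0^π u dx = 0).


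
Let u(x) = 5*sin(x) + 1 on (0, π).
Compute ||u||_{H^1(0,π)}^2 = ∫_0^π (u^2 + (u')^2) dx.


||u||_{H^1(0,π)}^2 = 20 + 26*π

u'(x) = 5*cos(x).
Expand u² and (u')² and integrate term by term on (0, π), using: for integers n ≥ 1, ∫_0^π sin²(nx) dx = ∫_0^π cos²(nx) dx = π/2; for n ≠ n', ∫_0^π sin(nx)sin(n'x) dx = ∫_0^π cos(nx)cos(n'x) dx = 0; and by product-to-sum, ∫_0^π sin(nx)cos(n'x) dx = ½∫_0^π [sin((n+n')x) + sin((n−n')x)] dx, which is 0 when n+n' is even and 2n/(n²−n'²) when n+n' is odd (it need not vanish on (0, π)). For the constant mode: ∫_0^π 1 dx = π, ∫_0^π cos(nx) dx = 0, ∫_0^π sin(nx) dx = (1−(−1)^n)/n.
  u² squared terms: (1)²·∫1 dx = 1·π = π;  (5)²·∫sin(x)² dx = 25·π/2 = 25*π/2.
  u² cross terms: 2·(1)·(5)·∫1·sin(x) dx = 10·(2) = 20.
  So ∫_0^π u² dx = π + 25*π/2 + 20 = 20 + 27*π/2.
  (u')² squared terms: (5)²·∫cos(x)² dx = 25·π/2 = 25*π/2.
  So ∫_0^π (u')² dx = 25*π/2.
||u||_{H^1}^2 = (20 + 27*π/2) + (25*π/2) = 20 + 26*π.


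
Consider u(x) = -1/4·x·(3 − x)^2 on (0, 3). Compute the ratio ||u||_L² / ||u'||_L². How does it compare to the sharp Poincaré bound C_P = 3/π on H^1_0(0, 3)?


||u||_L² / ||u'||_L² = 3*sqrt(14)/14 < C_P = 3/π.

u(x) = -1/4·x·(3 − x)^2, so u'(x) = 3*(1 - x)*(x - 3)/4.
u(x) = -1/4·x·(3 − x)^2 vanishes at x = 0 and x = 3, so u ∈ H^1_0(0, 3). Differentiate via the product rule and integrate the resulting polynomials term by term.
  ∫_0^3 u² dx = ∫_0^3 (x^6/16 - 3*x^5/4 + 27*x^4/8 - 27*x^3/4 + 81*x^2/16) dx. Term by term:
    ∫_0^3 x^6/16 dx = 2187/112;  ∫_0^3 -3*x^5/4 dx = -729/8;  ∫_0^3 27*x^4/8 dx = 6561/40;
    ∫_0^3 -27*x^3/4 dx = -2187/16;  ∫_0^3 81*x^2/16 dx = 729/16.
  Sum: 2187/112 − 729/8 + 6561/40 − 2187/16 + 729/16 = 729/560.
  ∫_0^3 (u')² dx = ∫_0^3 (9*x^4/16 - 9*x^3/2 + 99*x^2/8 - 27*x/2 + 81/16) dx. Term by term:
    ∫_0^3 9*x^4/16 dx = 2187/80;  ∫_0^3 -9*x^3/2 dx = -729/8;  ∫_0^3 99*x^2/8 dx = 891/8;
    ∫_0^3 -27*x/2 dx = -243/4;  ∫_0^3 81/16 dx = 243/16.
  Sum: 2187/80 − 729/8 + 891/8 − 243/4 + 243/16 = 81/40.
∫_0^3 u² dx = 729/560, so ||u||_L² = 27*sqrt(35)/140.
∫_0^3 (u')² dx = 81/40, so ||u'||_L² = 9*sqrt(10)/20.
Ratio ||u||_L² / ||u'||_L² = 3*sqrt(14)/14.
Sharp Poincaré constant on H^1_0(0, 3) is C_P = L/π = 3/π, achieved by sin(π/3·x).
A polynomial bump cannot attain the sharp Poincaré constant (only the first sine eigenfunction does), so the ratio is strictly less than C_P, consistent with ||u||_L² ≤ C_P ||u'||_L².


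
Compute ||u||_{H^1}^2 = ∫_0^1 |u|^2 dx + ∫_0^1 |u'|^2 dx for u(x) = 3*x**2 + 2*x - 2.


||u||_{H^1}^2 = 452/15

The H^1 norm (squared) on an interval (0, L) is
  ||u||_{H^1}^2 = ∫_0^L u(x)^2 dx + ∫_0^L u'(x)^2 dx.
Compute u'(x) = 6*x + 2.
Then u(x)^2 = 9*x**4 + 12*x**3 - 8*x**2 - 8*x + 4 and u'(x)^2 = 36*x**2 + 24*x + 4.
Integrate each monomial from 0 to 1 using ∫_0^1 c·x^n dx = c·1^(n+1)/(n+1):
  ∫_0^1 u(x)^2 dx = ∫_0^1 (9*x^4 + 12*x^3 - 8*x^2 - 8*x + 4) dx. Term by term:
    ∫_0^1 9*x^4 dx = 9/5;  ∫_0^1 12*x^3 dx = 3;  ∫_0^1 -8*x^2 dx = -8/3;
    ∫_0^1 -8*x dx = -4;  ∫_0^1 4 dx = 4.
  Sum: 9/5 + 3 − 8/3 − 4 + 4 = 32/15.
  ∫_0^1 u'(x)^2 dx = ∫_0^1 (36*x^2 + 24*x + 4) dx. Term by term:
    ∫_0^1 36*x^2 dx = 12;  ∫_0^1 24*x dx = 12;  ∫_0^1 4 dx = 4.
  Sum: 12 + 12 + 4 = 28.
Adding: ||u||_{H^1}^2 = 32/15 + 28 = 452/15.


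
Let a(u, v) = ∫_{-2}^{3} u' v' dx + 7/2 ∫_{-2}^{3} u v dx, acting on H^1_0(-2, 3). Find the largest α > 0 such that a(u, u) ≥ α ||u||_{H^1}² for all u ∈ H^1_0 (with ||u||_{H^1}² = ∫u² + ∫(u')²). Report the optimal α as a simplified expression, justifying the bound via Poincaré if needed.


α = 1

Coercivity of a(·,·) on H^1_0(-2, 3) means a(u, u) ≥ α ||u||_{H^1}² for every u ∈ H^1_0.
The interval has length L = 5, and Poincaré/coercivity depend only on L. Here a(u, u) = ∫(u')² + (7/2)·∫u².
Here c = 7/2 ≥ 1, so a(u,u) = ∫(u')² + c∫u² ≥ ∫(u')² + ∫u² = ||u||_{H^1}², i.e. α = 1 works. No larger α is possible: a(u,u) ≥ α||u||_{H^1}² means (1−α)∫(u')² ≥ (α−c)∫u², and for the modes u_n = sin(nπ(x−x₀)/L) (x₀ the left endpoint) one has ∫u_n²/∫(u_n')² = (L/(nπ))² → 0, so a(u_n,u_n)/||u_n||_{H^1}² → 1. Hence the optimal constant is α = 1.
Therefore α = 1.


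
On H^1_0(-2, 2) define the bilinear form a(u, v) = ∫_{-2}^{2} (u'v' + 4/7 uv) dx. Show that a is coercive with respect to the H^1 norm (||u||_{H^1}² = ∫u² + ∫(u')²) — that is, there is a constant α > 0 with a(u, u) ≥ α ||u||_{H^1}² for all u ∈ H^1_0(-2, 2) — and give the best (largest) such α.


α = (64/7 + π^2)/(π^2 + 16)

Coercivity of a(·,·) on H^1_0(-2, 2) means a(u, u) ≥ α ||u||_{H^1}² for every u ∈ H^1_0.
The interval has length L = 4, and Poincaré/coercivity depend only on L. Here a(u, u) = ∫(u')² + (4/7)·∫u².
Here 0 < c = 4/7 < 1. The condition a(u,u) ≥ α||u||_{H^1}² reads (1−α)∫(u')² ≥ (α−c)∫u². Any admissible α is ≤ 1 (rapidly oscillating u have ∫u²/∫(u')² → 0), and α = 1 would force 0 ≥ (1−c)∫u², impossible since c < 1; so 1−α > 0. By the sharp Poincaré inequality on H^1_0 of an interval of length L, ∫(u')² ≥ (π/L)²∫u² with equality for the first sine mode sin(π(x−x₀)/L) (x₀ the left endpoint), so the inequality holds for all u iff (1−α)(π/L)² ≥ α − c, i.e. α ≤ ((π/L)² + c)/((π/L)² + 1) = (1 + c(L/π)²)/(1 + (L/π)²). With (π/L)² = π^2/16 and c = 4/7, the largest admissible constant is α = ((π/L)² + c)/((π/L)² + 1).
Simplifying, α = (64/7 + π^2)/(π^2 + 16).


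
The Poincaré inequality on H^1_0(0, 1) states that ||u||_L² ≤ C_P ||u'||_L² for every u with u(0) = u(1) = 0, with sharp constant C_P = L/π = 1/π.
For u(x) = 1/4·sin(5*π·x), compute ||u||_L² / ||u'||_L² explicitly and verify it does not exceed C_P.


||u||_L² / ||u'||_L² = 1/(5*π) < C_P = 1/π.

u(x) = 1/4·sin(5*π·x), so u'(x) = 5*π*cos(5*π*x)/4.
Writing u(x) = A·sin(kπx/L) with A = 1/4 and k = 5, use ∫_0^L sin²(kπx/L) dx = L/2 and ∫_0^L cos²(kπx/L) dx = L/2.
u² = 1/16·sin²(5*π·x) and (u')² = 25*π^2/16·cos²(5*π·x), and each of sin², cos² integrates to L/2 = 1/2 over (0, 1).
∫_0^1 u² dx = 1/32, so ||u||_L² = sqrt(2)/8.
∫_0^1 (u')² dx = 25*π^2/32, so ||u'||_L² = 5*sqrt(2)*π/8.
Ratio ||u||_L² / ||u'||_L² = 1/(5*π).
Sharp Poincaré constant on H^1_0(0, 1) is C_P = L/π = 1/π, achieved by sin(π·x).
This is the k = 5 harmonic; the ratio L/(kπ) is strictly less than C_P = L/π, consistent with the sharp inequality ||u||_L² ≤ C_P ||u'||_L².


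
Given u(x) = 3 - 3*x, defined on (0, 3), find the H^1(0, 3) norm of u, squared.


||u||_{H^1}^2 = 54

The H^1 norm (squared) on an interval (0, L) is
  ||u||_{H^1}^2 = ∫_0^L u(x)^2 dx + ∫_0^L u'(x)^2 dx.
Compute u'(x) = -3.
Then u(x)^2 = 9*x**2 - 18*x + 9 and u'(x)^2 = 9.
Integrate each monomial from 0 to 3 using ∫_0^3 c·x^n dx = c·3^(n+1)/(n+1):
  ∫_0^3 u(x)^2 dx = ∫_0^3 (9*x^2 - 18*x + 9) dx. Term by term:
    ∫_0^3 9*x^2 dx = 81;  ∫_0^3 -18*x dx = -81;  ∫_0^3 9 dx = 27.
  Sum: 81 − 81 + 27 = 27.
  ∫_0^3 u'(x)^2 dx = ∫_0^3 (9) dx. Term by term:
    ∫_0^3 9 dx = 27.
Adding: ||u||_{H^1}^2 = 27 + 27 = 54.


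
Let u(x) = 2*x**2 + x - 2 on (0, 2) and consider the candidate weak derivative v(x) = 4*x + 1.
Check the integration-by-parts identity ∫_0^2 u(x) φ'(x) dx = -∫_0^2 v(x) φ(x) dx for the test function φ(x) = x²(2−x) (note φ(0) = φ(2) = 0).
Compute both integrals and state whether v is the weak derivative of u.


LHS = -116/15, RHS = -116/15. Yes, v = u' weakly.

u(x) = 2*x**2 + x - 2, classical derivative u'(x) = 4*x + 1.
φ(x) = x²(2−x), so φ'(x) = x*(4 - 3*x).
Note φ(0) = φ(2) = 0, so the boundary term u·φ vanishes.
LHS = ∫_0^2 u(x) φ'(x) dx = ∫_0^2 (-6*x^4 + 5*x^3 + 10*x^2 - 8*x) dx. Term by term:
  ∫_0^2 -6*x^4 dx = -192/5;  ∫_0^2 5*x^3 dx = 20;  ∫_0^2 10*x^2 dx = 80/3;
  ∫_0^2 -8*x dx = -16.
Sum: -192/5 + 20 + 80/3 − 16 = -116/15.
So LHS = -116/15.
∫_0^2 v(x) φ(x) dx = ∫_0^2 (-4*x^4 + 7*x^3 + 2*x^2) dx. Term by term:
  ∫_0^2 -4*x^4 dx = -128/5;  ∫_0^2 7*x^3 dx = 28;  ∫_0^2 2*x^2 dx = 16/3.
Sum: -128/5 + 28 + 16/3 = 116/15.
So RHS = -∫_0^2 v(x) φ(x) dx = -116/15.
LHS = RHS, so the identity holds for this test φ.
Moreover u is smooth here and v(x) = u'(x) = 4*x + 1 pointwise, so the identity holds for every test function. Hence v is the weak derivative of u.


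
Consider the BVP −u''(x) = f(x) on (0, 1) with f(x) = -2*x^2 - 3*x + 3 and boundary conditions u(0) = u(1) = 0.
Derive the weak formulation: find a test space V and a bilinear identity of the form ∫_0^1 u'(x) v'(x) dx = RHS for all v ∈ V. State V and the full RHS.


V = H^1_0(0, 1) (so v(0) = v(1) = 0); weak form: ∫_0^1 u'v' dx = ∫_0^1 (-2*x^2 - 3*x + 3) v dx for all v ∈ V.

Multiply both sides by a test function v and integrate from 0 to 1:
  ∫_0^1 −u''(x) v(x) dx = ∫_0^1 f(x) v(x) dx.
Integrate the LHS by parts once:
  ∫_0^1 −u'' v dx = −[u'(x) v(x)]_0^1 + ∫_0^1 u'(x) v'(x) dx.
Thus ∫_0^1 u'(x) v'(x) dx = ∫_0^1 f(x) v(x) dx + [u'(x) v(x)]_0^1.
Choose V so that boundary terms are either known or forced to vanish.
u is Dirichlet: u(0) = u(1) = 0. Let V = H^1_0(0, 1); then v(0) = v(1) = 0, and [u' v]_0^1 = 0.
Weak formulation: find u (satisfying any essential BC) such that ∫_0^1 u'(x) v'(x) dx = ∫_0^1 f v dx for all v ∈ V.
Substituting f(x) = -2*x^2 - 3*x + 3, the right-hand side is ∫_0^1 (-2*x^2 - 3*x + 3) v dx.


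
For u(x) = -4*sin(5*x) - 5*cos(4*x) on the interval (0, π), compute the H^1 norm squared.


||u||_{H^1(0,π)}^2 = 6800/9 + 841*π/2

u'(x) = 20*sin(4*x) - 20*cos(5*x).
Expand u² and (u')² and integrate term by term on (0, π), using: for integers n ≥ 1, ∫_0^π sin²(nx) dx = ∫_0^π cos²(nx) dx = π/2; for n ≠ n', ∫_0^π sin(nx)sin(n'x) dx = ∫_0^π cos(nx)cos(n'x) dx = 0; and by product-to-sum, ∫_0^π sin(nx)cos(n'x) dx = ½∫_0^π [sin((n+n')x) + sin((n−n')x)] dx, which is 0 when n+n' is even and 2n/(n²−n'²) when n+n' is odd (it need not vanish on (0, π)).
  u² squared terms: (-5)²·∫cos(4x)² dx = 25·π/2 = 25*π/2;  (-4)²·∫sin(5x)² dx = 16·π/2 = 8*π.
  u² cross terms: 2·(-5)·(-4)·∫cos(4x)·sin(5x) dx = 40·(10/9) = 400/9.
  So ∫_0^π u² dx = 25*π/2 + 8*π + 400/9 = 400/9 + 41*π/2.
  (u')² squared terms: (-20)²·∫cos(5x)² dx = 400·π/2 = 200*π;  (20)²·∫sin(4x)² dx = 400·π/2 = 200*π.
  (u')² cross terms: 2·(-20)·(20)·∫cos(5x)·sin(4x) dx = -800·(-8/9) = 6400/9.
  So ∫_0^π (u')² dx = 200*π + 200*π + 6400/9 = 6400/9 + 400*π.
||u||_{H^1}^2 = (400/9 + 41*π/2) + (6400/9 + 400*π) = 6800/9 + 841*π/2.


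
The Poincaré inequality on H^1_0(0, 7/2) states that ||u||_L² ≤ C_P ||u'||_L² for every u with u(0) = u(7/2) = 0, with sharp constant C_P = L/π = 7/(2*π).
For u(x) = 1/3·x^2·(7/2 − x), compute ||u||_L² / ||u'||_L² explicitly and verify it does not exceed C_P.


||u||_L² / ||u'||_L² = sqrt(14)/4 < C_P = 7/(2*π).

u(x) = 1/3·x^2·(7/2 − x), so u'(x) = x*(7 - 3*x)/3.
u(x) = 1/3·x^2·(7/2 − x) vanishes at x = 0 and x = 7/2, so u ∈ H^1_0(0, 7/2). Differentiate via the product rule and integrate the resulting polynomials term by term.
  ∫_0^7/2 u² dx = ∫_0^7/2 (x^6/9 - 7*x^5/9 + 49*x^4/36) dx. Term by term:
    ∫_0^7/2 x^6/9 dx = 117649/1152;  ∫_0^7/2 -7*x^5/9 dx = -823543/3456;  ∫_0^7/2 49*x^4/36 dx = 823543/5760.
  Sum: 117649/1152 − 823543/3456 + 823543/5760 = 117649/17280.
  ∫_0^7/2 (u')² dx = ∫_0^7/2 (x^4 - 14*x^3/3 + 49*x^2/9) dx. Term by term:
    ∫_0^7/2 x^4 dx = 16807/160;  ∫_0^7/2 -14*x^3/3 dx = -16807/96;  ∫_0^7/2 49*x^2/9 dx = 16807/216.
  Sum: 16807/160 − 16807/96 + 16807/216 = 16807/2160.
∫_0^7/2 u² dx = 117649/17280, so ||u||_L² = 343*sqrt(30)/720.
∫_0^7/2 (u')² dx = 16807/2160, so ||u'||_L² = 49*sqrt(105)/180.
Ratio ||u||_L² / ||u'||_L² = sqrt(14)/4.
Sharp Poincaré constant on H^1_0(0, 7/2) is C_P = L/π = 7/(2*π), achieved by sin(2*π/7·x).
A polynomial bump cannot attain the sharp Poincaré constant (only the first sine eigenfunction does), so the ratio is strictly less than C_P, consistent with ||u||_L² ≤ C_P ||u'||_L².


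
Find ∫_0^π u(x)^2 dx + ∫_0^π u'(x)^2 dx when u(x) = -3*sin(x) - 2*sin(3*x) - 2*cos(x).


||u||_{H^1(0,π)}^2 = 33*π

u'(x) = 2*sin(x) - 3*cos(x) - 6*cos(3*x).
Expand u² and (u')² and integrate term by term on (0, π), using: for integers n ≥ 1, ∫_0^π sin²(nx) dx = ∫_0^π cos²(nx) dx = π/2; for n ≠ n', ∫_0^π sin(nx)sin(n'x) dx = ∫_0^π cos(nx)cos(n'x) dx = 0; and by product-to-sum, ∫_0^π sin(nx)cos(n'x) dx = ½∫_0^π [sin((n+n')x) + sin((n−n')x)] dx, which is 0 when n+n' is even and 2n/(n²−n'²) when n+n' is odd (it need not vanish on (0, π)).
  u² squared terms: (-3)²·∫sin(x)² dx = 9·π/2 = 9*π/2;  (-2)²·∫cos(x)² dx = 4·π/2 = 2*π;  (-2)²·∫sin(3x)² dx = 4·π/2 = 2*π.
  u² cross terms: 2·(-3)·(-2)·∫sin(x)·cos(x) dx = 12·(0) = 0;  2·(-3)·(-2)·∫sin(x)·sin(3x) dx = 12·(0) = 0;  2·(-2)·(-2)·∫cos(x)·sin(3x) dx = 8·(0) = 0.
  So ∫_0^π u² dx = 9*π/2 + 2*π + 2*π + 0 + 0 + 0 = 17*π/2.
  (u')² squared terms: (-6)²·∫cos(3x)² dx = 36·π/2 = 18*π;  (-3)²·∫cos(x)² dx = 9·π/2 = 9*π/2;  (2)²·∫sin(x)² dx = 4·π/2 = 2*π.
  (u')² cross terms: 2·(-6)·(-3)·∫cos(3x)·cos(x) dx = 36·(0) = 0;  2·(-6)·(2)·∫cos(3x)·sin(x) dx = -24·(0) = 0;  2·(-3)·(2)·∫cos(x)·sin(x) dx = -12·(0) = 0.
  So ∫_0^π (u')² dx = 18*π + 9*π/2 + 2*π + 0 + 0 + 0 = 49*π/2.
||u||_{H^1}^2 = (17*π/2) + (49*π/2) = 33*π.


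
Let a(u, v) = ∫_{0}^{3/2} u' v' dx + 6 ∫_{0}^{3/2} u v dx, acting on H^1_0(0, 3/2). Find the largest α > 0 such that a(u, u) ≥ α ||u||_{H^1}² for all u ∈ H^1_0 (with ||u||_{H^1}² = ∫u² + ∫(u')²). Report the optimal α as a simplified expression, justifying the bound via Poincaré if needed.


α = 1

Coercivity of a(·,·) on H^1_0(0, 3/2) means a(u, u) ≥ α ||u||_{H^1}² for every u ∈ H^1_0.
The interval has length L = 3/2, and Poincaré/coercivity depend only on L. Here a(u, u) = ∫(u')² + (6)·∫u².
Here c = 6 ≥ 1, so a(u,u) = ∫(u')² + c∫u² ≥ ∫(u')² + ∫u² = ||u||_{H^1}², i.e. α = 1 works. No larger α is possible: a(u,u) ≥ α||u||_{H^1}² means (1−α)∫(u')² ≥ (α−c)∫u², and for the modes u_n = sin(nπ(x−x₀)/L) (x₀ the left endpoint) one has ∫u_n²/∫(u_n')² = (L/(nπ))² → 0, so a(u_n,u_n)/||u_n||_{H^1}² → 1. Hence the optimal constant is α = 1.
Therefore α = 1.


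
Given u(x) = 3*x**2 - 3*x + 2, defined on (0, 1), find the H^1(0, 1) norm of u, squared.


||u||_{H^1}^2 = 53/10

The H^1 norm (squared) on an interval (0, L) is
  ||u||_{H^1}^2 = ∫_0^L u(x)^2 dx + ∫_0^L u'(x)^2 dx.
Compute u'(x) = 6*x - 3.
Then u(x)^2 = 9*x**4 - 18*x**3 + 21*x**2 - 12*x + 4 and u'(x)^2 = 36*x**2 - 36*x + 9.
Integrate each monomial from 0 to 1 using ∫_0^1 c·x^n dx = c·1^(n+1)/(n+1):
  ∫_0^1 u(x)^2 dx = ∫_0^1 (9*x^4 - 18*x^3 + 21*x^2 - 12*x + 4) dx. Term by term:
    ∫_0^1 9*x^4 dx = 9/5;  ∫_0^1 -18*x^3 dx = -9/2;  ∫_0^1 21*x^2 dx = 7;
    ∫_0^1 -12*x dx = -6;  ∫_0^1 4 dx = 4.
  Sum: 9/5 − 9/2 + 7 − 6 + 4 = 23/10.
  ∫_0^1 u'(x)^2 dx = ∫_0^1 (36*x^2 - 36*x + 9) dx. Term by term:
    ∫_0^1 36*x^2 dx = 12;  ∫_0^1 -36*x dx = -18;  ∫_0^1 9 dx = 9.
  Sum: 12 − 18 + 9 = 3.
Adding: ||u||_{H^1}^2 = 23/10 + 3 = 53/10.


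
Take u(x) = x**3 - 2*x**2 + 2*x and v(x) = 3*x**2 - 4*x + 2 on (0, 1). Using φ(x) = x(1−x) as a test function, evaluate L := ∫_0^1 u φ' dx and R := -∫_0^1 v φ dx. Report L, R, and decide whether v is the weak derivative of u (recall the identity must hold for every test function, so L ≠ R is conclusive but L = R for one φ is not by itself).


LHS = -3/20, RHS = -3/20. Yes, v = u' weakly.

u(x) = x**3 - 2*x**2 + 2*x, classical derivative u'(x) = 3*x**2 - 4*x + 2.
φ(x) = x(1−x), so φ'(x) = 1 - 2*x.
Note φ(0) = φ(1) = 0, so the boundary term u·φ vanishes.
LHS = ∫_0^1 u(x) φ'(x) dx = ∫_0^1 (-2*x^4 + 5*x^3 - 6*x^2 + 2*x) dx. Term by term:
  ∫_0^1 -2*x^4 dx = -2/5;  ∫_0^1 5*x^3 dx = 5/4;  ∫_0^1 -6*x^2 dx = -2;
  ∫_0^1 2*x dx = 1.
Sum: -2/5 + 5/4 − 2 + 1 = -3/20.
So LHS = -3/20.
∫_0^1 v(x) φ(x) dx = ∫_0^1 (-3*x^4 + 7*x^3 - 6*x^2 + 2*x) dx. Term by term:
  ∫_0^1 -3*x^4 dx = -3/5;  ∫_0^1 7*x^3 dx = 7/4;  ∫_0^1 -6*x^2 dx = -2;
  ∫_0^1 2*x dx = 1.
Sum: -3/5 + 7/4 − 2 + 1 = 3/20.
So RHS = -∫_0^1 v(x) φ(x) dx = -3/20.
LHS = RHS, so the identity holds for this test φ.
Moreover u is smooth here and v(x) = u'(x) = 3*x**2 - 4*x + 2 pointwise, so the identity holds for every test function. Hence v is the weak derivative of u.


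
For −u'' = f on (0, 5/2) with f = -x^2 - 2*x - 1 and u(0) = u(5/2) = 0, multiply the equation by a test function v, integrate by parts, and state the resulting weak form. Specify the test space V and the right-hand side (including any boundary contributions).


V = H^1_0(0, 5/2) (so v(0) = v(5/2) = 0); weak form: ∫_0^5/2 u'v' dx = ∫_0^5/2 (-x^2 - 2*x - 1) v dx for all v ∈ V.

Multiply both sides by a test function v and integrate from 0 to 5/2:
  ∫_0^5/2 −u''(x) v(x) dx = ∫_0^5/2 f(x) v(x) dx.
Integrate the LHS by parts once:
  ∫_0^5/2 −u'' v dx = −[u'(x) v(x)]_0^5/2 + ∫_0^5/2 u'(x) v'(x) dx.
Thus ∫_0^5/2 u'(x) v'(x) dx = ∫_0^5/2 f(x) v(x) dx + [u'(x) v(x)]_0^5/2.
Choose V so that boundary terms are either known or forced to vanish.
u is Dirichlet: u(0) = u(5/2) = 0. Let V = H^1_0(0, 5/2); then v(0) = v(5/2) = 0, and [u' v]_0^5/2 = 0.
Weak formulation: find u (satisfying any essential BC) such that ∫_0^5/2 u'(x) v'(x) dx = ∫_0^5/2 f v dx for all v ∈ V.
Substituting f(x) = -x^2 - 2*x - 1, the right-hand side is ∫_0^5/2 (-x^2 - 2*x - 1) v dx.


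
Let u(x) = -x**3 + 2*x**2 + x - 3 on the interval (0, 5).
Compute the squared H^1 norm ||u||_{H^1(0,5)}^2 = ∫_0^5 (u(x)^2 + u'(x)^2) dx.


||u||_{H^1}^2 = 229525/42

The H^1 norm (squared) on an interval (0, L) is
  ||u||_{H^1}^2 = ∫_0^L u(x)^2 dx + ∫_0^L u'(x)^2 dx.
Compute u'(x) = -3*x**2 + 4*x + 1.
Then u(x)^2 = x**6 - 4*x**5 + 2*x**4 + 10*x**3 - 11*x**2 - 6*x + 9 and u'(x)^2 = 9*x**4 - 24*x**3 + 10*x**2 + 8*x + 1.
Integrate each monomial from 0 to 5 using ∫_0^5 c·x^n dx = c·5^(n+1)/(n+1):
  ∫_0^5 u(x)^2 dx = ∫_0^5 (x^6 - 4*x^5 + 2*x^4 + 10*x^3 - 11*x^2 - 6*x + 9) dx. Term by term:
    ∫_0^5 x^6 dx = 78125/7;  ∫_0^5 -4*x^5 dx = -31250/3;  ∫_0^5 2*x^4 dx = 1250;
    ∫_0^5 10*x^3 dx = 3125/2;  ∫_0^5 -11*x^2 dx = -1375/3;  ∫_0^5 -6*x dx = -75;
    ∫_0^5 9 dx = 45.
  Sum: 78125/7 − 31250/3 + 1250 + 3125/2 − 1375/3 − 75 + 45 = 42955/14.
  ∫_0^5 u'(x)^2 dx = ∫_0^5 (9*x^4 - 24*x^3 + 10*x^2 + 8*x + 1) dx. Term by term:
    ∫_0^5 9*x^4 dx = 5625;  ∫_0^5 -24*x^3 dx = -3750;  ∫_0^5 10*x^2 dx = 1250/3;
    ∫_0^5 8*x dx = 100;  ∫_0^5 1 dx = 5.
  Sum: 5625 − 3750 + 1250/3 + 100 + 5 = 7190/3.
Adding: ||u||_{H^1}^2 = 42955/14 + 7190/3 = 229525/42.


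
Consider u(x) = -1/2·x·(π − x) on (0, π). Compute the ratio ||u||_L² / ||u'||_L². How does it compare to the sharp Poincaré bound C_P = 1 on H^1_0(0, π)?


||u||_L² / ||u'||_L² = sqrt(10)*π/10 < C_P = 1.

u(x) = -1/2·x·(π − x), so u'(x) = x - π/2.
u(x) = -1/2·x·(π − x) vanishes at x = 0 and x = π, so u ∈ H^1_0(0, π). Differentiate via the product rule and integrate the resulting polynomials term by term.
  ∫_0^π u² dx = ∫_0^π (x^4/4 - π*x^3/2 + π^2*x^2/4) dx. Term by term:
    ∫_0^π x^4/4 dx = π^5/20;  ∫_0^π -π*x^3/2 dx = -π^5/8;  ∫_0^π π^2*x^2/4 dx = π^5/12.
  Sum: π^5/20 − π^5/8 + π^5/12 = π^5/120.
  ∫_0^π (u')² dx = ∫_0^π (x^2 - π*x + π^2/4) dx. Term by term:
    ∫_0^π x^2 dx = π^3/3;  ∫_0^π -π*x dx = -π^3/2;  ∫_0^π π^2/4 dx = π^3/4.
  Sum: π^3/3 − π^3/2 + π^3/4 = π^3/12.
∫_0^π u² dx = π^5/120, so ||u||_L² = sqrt(30)*π^(5/2)/60.
∫_0^π (u')² dx = π^3/12, so ||u'||_L² = sqrt(3)*π^(3/2)/6.
Ratio ||u||_L² / ||u'||_L² = sqrt(10)*π/10.
Sharp Poincaré constant on H^1_0(0, π) is C_P = L/π = 1, achieved by sin(x).
A polynomial bump cannot attain the sharp Poincaré constant (only the first sine eigenfunction does), so the ratio is strictly less than C_P, consistent with ||u||_L² ≤ C_P ||u'||_L².


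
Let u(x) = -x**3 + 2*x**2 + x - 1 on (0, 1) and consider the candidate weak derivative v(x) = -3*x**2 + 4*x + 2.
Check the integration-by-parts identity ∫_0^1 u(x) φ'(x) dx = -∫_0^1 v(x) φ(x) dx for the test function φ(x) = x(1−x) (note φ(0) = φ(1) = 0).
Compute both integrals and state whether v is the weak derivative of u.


LHS = -7/20, RHS = -31/60. No, v is not the weak derivative of u.

u(x) = -x**3 + 2*x**2 + x - 1, classical derivative u'(x) = -3*x**2 + 4*x + 1.
φ(x) = x(1−x), so φ'(x) = 1 - 2*x.
Note φ(0) = φ(1) = 0, so the boundary term u·φ vanishes.
LHS = ∫_0^1 u(x) φ'(x) dx = ∫_0^1 (2*x^4 - 5*x^3 + 3*x - 1) dx. Term by term:
  ∫_0^1 2*x^4 dx = 2/5;  ∫_0^1 -5*x^3 dx = -5/4;  ∫_0^1 3*x dx = 3/2;
  ∫_0^1 -1 dx = -1.
Sum: 2/5 − 5/4 + 3/2 − 1 = -7/20.
So LHS = -7/20.
∫_0^1 v(x) φ(x) dx = ∫_0^1 (3*x^4 - 7*x^3 + 2*x^2 + 2*x) dx. Term by term:
  ∫_0^1 3*x^4 dx = 3/5;  ∫_0^1 -7*x^3 dx = -7/4;  ∫_0^1 2*x^2 dx = 2/3;
  ∫_0^1 2*x dx = 1.
Sum: 3/5 − 7/4 + 2/3 + 1 = 31/60.
So RHS = -∫_0^1 v(x) φ(x) dx = -31/60.
LHS − RHS = 1/6 ≠ 0, so the identity fails.
(For a valid weak derivative the identity must hold for EVERY test function, in particular this one. The failure shows v is NOT the weak derivative of u.)
Correct weak derivative would be u'(x) = -3*x**2 + 4*x + 1.


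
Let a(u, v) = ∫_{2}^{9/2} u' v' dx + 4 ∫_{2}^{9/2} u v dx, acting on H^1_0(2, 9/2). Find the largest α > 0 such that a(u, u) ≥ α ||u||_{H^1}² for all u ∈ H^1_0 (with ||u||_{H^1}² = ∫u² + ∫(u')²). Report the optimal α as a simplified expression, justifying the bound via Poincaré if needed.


α = 1

Coercivity of a(·,·) on H^1_0(2, 9/2) means a(u, u) ≥ α ||u||_{H^1}² for every u ∈ H^1_0.
The interval has length L = 5/2, and Poincaré/coercivity depend only on L. Here a(u, u) = ∫(u')² + (4)·∫u².
Here c = 4 ≥ 1, so a(u,u) = ∫(u')² + c∫u² ≥ ∫(u')² + ∫u² = ||u||_{H^1}², i.e. α = 1 works. No larger α is possible: a(u,u) ≥ α||u||_{H^1}² means (1−α)∫(u')² ≥ (α−c)∫u², and for the modes u_n = sin(nπ(x−x₀)/L) (x₀ the left endpoint) one has ∫u_n²/∫(u_n')² = (L/(nπ))² → 0, so a(u_n,u_n)/||u_n||_{H^1}² → 1. Hence the optimal constant is α = 1.
Therefore α = 1.


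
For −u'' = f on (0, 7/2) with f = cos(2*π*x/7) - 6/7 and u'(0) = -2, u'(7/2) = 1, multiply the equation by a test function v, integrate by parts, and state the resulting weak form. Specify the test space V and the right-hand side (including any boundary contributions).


V = H^1(0, 7/2) (v unrestricted at boundary; u is determined up to an additive constant); weak form: ∫_0^7/2 u'v' dx = ∫_0^7/2 (cos(2*π*x/7) - 6/7) v dx + v(7/2) + 2·v(0) for all v ∈ V.

Multiply both sides by a test function v and integrate from 0 to 7/2:
  ∫_0^7/2 −u''(x) v(x) dx = ∫_0^7/2 f(x) v(x) dx.
Integrate the LHS by parts once:
  ∫_0^7/2 −u'' v dx = −[u'(x) v(x)]_0^7/2 + ∫_0^7/2 u'(x) v'(x) dx.
Thus ∫_0^7/2 u'(x) v'(x) dx = ∫_0^7/2 f(x) v(x) dx + [u'(x) v(x)]_0^7/2.
Choose V so that boundary terms are either known or forced to vanish.
u has inhomogeneous Neumann u'(0) = -2, u'(7/2) = 1. [u' v]_0^7/2 = (1)·v(7/2) − (-2)·v(0) = v(7/2) + 2·v(0). Take V = H^1(0, 7/2); boundary term becomes part of RHS.
Weak formulation: find u (satisfying any essential BC) such that ∫_0^7/2 u'(x) v'(x) dx = ∫_0^7/2 f v dx + v(7/2) + 2·v(0) for all v ∈ V (Neumann data are natural BCs: they enter the RHS as boundary terms).
Substituting f(x) = cos(2*π*x/7) - 6/7, the right-hand side is ∫_0^7/2 (cos(2*π*x/7) - 6/7) v dx + v(7/2) + 2·v(0).
Compatibility check (pure Neumann): taking v ≡ 1 ∈ V gives 0 = ∫_0^7/2 f dx + (1) − (-2), i.e. ∫_0^7/2 f dx must equal u'(0) − u'(7/2) = -3. Indeed ∫_0^7/2 (cos(2*π*x/7) - 6/7) dx = -3, so the data are compatible. The solution is then unique only up to an additive constant (fix it e.g. by requiring ∫_0^7/2 u dx = 0).


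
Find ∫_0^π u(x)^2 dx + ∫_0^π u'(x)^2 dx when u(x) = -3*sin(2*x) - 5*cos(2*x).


||u||_{H^1(0,π)}^2 = 85*π

u'(x) = 10*sin(2*x) - 6*cos(2*x).
Expand u² and (u')² and integrate term by term on (0, π), using: for integers n ≥ 1, ∫_0^π sin²(nx) dx = ∫_0^π cos²(nx) dx = π/2; for n ≠ n', ∫_0^π sin(nx)sin(n'x) dx = ∫_0^π cos(nx)cos(n'x) dx = 0; and by product-to-sum, ∫_0^π sin(nx)cos(n'x) dx = ½∫_0^π [sin((n+n')x) + sin((n−n')x)] dx, which is 0 when n+n' is even and 2n/(n²−n'²) when n+n' is odd (it need not vanish on (0, π)).
  u² squared terms: (-5)²·∫cos(2x)² dx = 25·π/2 = 25*π/2;  (-3)²·∫sin(2x)² dx = 9·π/2 = 9*π/2.
  u² cross terms: 2·(-5)·(-3)·∫cos(2x)·sin(2x) dx = 30·(0) = 0.
  So ∫_0^π u² dx = 25*π/2 + 9*π/2 + 0 = 17*π.
  (u')² squared terms: (-6)²·∫cos(2x)² dx = 36·π/2 = 18*π;  (10)²·∫sin(2x)² dx = 100·π/2 = 50*π.
  (u')² cross terms: 2·(-6)·(10)·∫cos(2x)·sin(2x) dx = -120·(0) = 0.
  So ∫_0^π (u')² dx = 18*π + 50*π + 0 = 68*π.
||u||_{H^1}^2 = (17*π) + (68*π) = 85*π.


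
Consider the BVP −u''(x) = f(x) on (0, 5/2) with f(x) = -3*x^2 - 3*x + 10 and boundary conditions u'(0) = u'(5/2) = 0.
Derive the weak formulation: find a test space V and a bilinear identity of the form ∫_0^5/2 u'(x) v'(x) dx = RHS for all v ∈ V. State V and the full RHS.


V = H^1(0, 5/2) (no boundary constraint on v; u is determined up to an additive constant); weak form: ∫_0^5/2 u'v' dx = ∫_0^5/2 (-3*x^2 - 3*x + 10) v dx for all v ∈ V.

Multiply both sides by a test function v and integrate from 0 to 5/2:
  ∫_0^5/2 −u''(x) v(x) dx = ∫_0^5/2 f(x) v(x) dx.
Integrate the LHS by parts once:
  ∫_0^5/2 −u'' v dx = −[u'(x) v(x)]_0^5/2 + ∫_0^5/2 u'(x) v'(x) dx.
Thus ∫_0^5/2 u'(x) v'(x) dx = ∫_0^5/2 f(x) v(x) dx + [u'(x) v(x)]_0^5/2.
Choose V so that boundary terms are either known or forced to vanish.
u has homogeneous Neumann: u'(0) = u'(5/2) = 0. So [u' v]_0^5/2 = 0·v(5/2) − 0·v(0) = 0 for any v; take V = H^1(0, 5/2).
Weak formulation: find u (satisfying any essential BC) such that ∫_0^5/2 u'(x) v'(x) dx = ∫_0^5/2 f v dx for all v ∈ V (homogeneous Neumann, so boundary terms vanish).
Substituting f(x) = -3*x^2 - 3*x + 10, the right-hand side is ∫_0^5/2 (-3*x^2 - 3*x + 10) v dx.
Compatibility check (pure Neumann): taking v ≡ 1 ∈ V gives 0 = ∫_0^5/2 f dx + (0) − (0), i.e. ∫_0^5/2 f dx must equal u'(0) − u'(5/2) = 0. Indeed ∫_0^5/2 (-3*x^2 - 3*x + 10) dx = 0, so the data are compatible. The solution is then unique only up to an additive constant (fix it e.g. by requiring ∫_0^5/2 u dx = 0).


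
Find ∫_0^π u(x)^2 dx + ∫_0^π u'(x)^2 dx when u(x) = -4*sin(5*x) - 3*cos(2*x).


||u||_{H^1(0,π)}^2 = 400/7 + 461*π/2

u'(x) = 6*sin(2*x) - 20*cos(5*x).
Expand u² and (u')² and integrate term by term on (0, π), using: for integers n ≥ 1, ∫_0^π sin²(nx) dx = ∫_0^π cos²(nx) dx = π/2; for n ≠ n', ∫_0^π sin(nx)sin(n'x) dx = ∫_0^π cos(nx)cos(n'x) dx = 0; and by product-to-sum, ∫_0^π sin(nx)cos(n'x) dx = ½∫_0^π [sin((n+n')x) + sin((n−n')x)] dx, which is 0 when n+n' is even and 2n/(n²−n'²) when n+n' is odd (it need not vanish on (0, π)).
  u² squared terms: (-4)²·∫sin(5x)² dx = 16·π/2 = 8*π;  (-3)²·∫cos(2x)² dx = 9·π/2 = 9*π/2.
  u² cross terms: 2·(-4)·(-3)·∫sin(5x)·cos(2x) dx = 24·(10/21) = 80/7.
  So ∫_0^π u² dx = 8*π + 9*π/2 + 80/7 = 80/7 + 25*π/2.
  (u')² squared terms: (-20)²·∫cos(5x)² dx = 400·π/2 = 200*π;  (6)²·∫sin(2x)² dx = 36·π/2 = 18*π.
  (u')² cross terms: 2·(-20)·(6)·∫cos(5x)·sin(2x) dx = -240·(-4/21) = 320/7.
  So ∫_0^π (u')² dx = 200*π + 18*π + 320/7 = 320/7 + 218*π.
||u||_{H^1}^2 = (80/7 + 25*π/2) + (320/7 + 218*π) = 400/7 + 461*π/2.


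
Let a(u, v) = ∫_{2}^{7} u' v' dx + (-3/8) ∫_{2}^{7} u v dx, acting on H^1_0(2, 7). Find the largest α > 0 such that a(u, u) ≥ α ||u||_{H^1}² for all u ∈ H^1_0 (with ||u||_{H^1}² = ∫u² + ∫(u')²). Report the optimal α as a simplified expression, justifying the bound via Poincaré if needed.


α = (-75/8 + π^2)/(π^2 + 25)

Coercivity of a(·,·) on H^1_0(2, 7) means a(u, u) ≥ α ||u||_{H^1}² for every u ∈ H^1_0.
The interval has length L = 5, and Poincaré/coercivity depend only on L. Here a(u, u) = ∫(u')² + (-3/8)·∫u².
Here c = -3/8 < 0 with |c| < (π/L)² = π^2/25, so coercivity still holds. The condition a(u,u) ≥ α||u||_{H^1}² reads (1−α)∫(u')² ≥ (α−c)∫u². Any admissible α is ≤ 1 (rapidly oscillating u have ∫u²/∫(u')² → 0), and α = 1 would force 0 ≥ (1−c)∫u², impossible since c < 1; so 1−α > 0. By the sharp Poincaré inequality on H^1_0 of an interval of length L, ∫(u')² ≥ (π/L)²∫u² with equality for the first sine mode sin(π(x−x₀)/L) (x₀ the left endpoint), so the inequality holds for all u iff (1−α)(π/L)² ≥ α − c, i.e. α ≤ ((π/L)² + c)/((π/L)² + 1) = (1 + c(L/π)²)/(1 + (L/π)²). (Direct route, valid since c ≤ 0: Poincaré gives c∫u² ≥ c(L/π)²∫(u')², so a(u,u) ≥ (1 + c(L/π)²)∫(u')², while ||u||_{H^1}² ≤ (1 + (L/π)²)∫(u')²; dividing yields the same α.) With (π/L)² = π^2/25 and c = -3/8, the largest admissible constant is α = ((π/L)² + c)/((π/L)² + 1).
Simplifying, α = (-75/8 + π^2)/(π^2 + 25).
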